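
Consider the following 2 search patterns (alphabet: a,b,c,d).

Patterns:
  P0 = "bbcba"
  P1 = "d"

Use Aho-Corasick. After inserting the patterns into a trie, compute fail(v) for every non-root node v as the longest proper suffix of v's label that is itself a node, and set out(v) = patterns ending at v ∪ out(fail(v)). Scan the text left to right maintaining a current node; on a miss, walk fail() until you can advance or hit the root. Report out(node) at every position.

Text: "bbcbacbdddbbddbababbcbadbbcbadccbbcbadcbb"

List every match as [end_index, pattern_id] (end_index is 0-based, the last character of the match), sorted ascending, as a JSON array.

Construct AC machine:
Trie nodes:
  n0 'ε': b→1 d→6
  n1 'b': b→2
  n2 'bb': c→3
  n3 'bbc': b→4
  n4 'bbcb': a→5
  n5 'bbcba': ·  ←P0
  n6 'd': ·  ←P1

Failure links (BFS by depth):
  fail(1) 'b': from fail(0)=0 chase 'b': 0 ⇒ 0;  out=∅∪out(0)=∅
  fail(6) 'd': from fail(0)=0 chase 'd': 0 ⇒ 0;  out={1}∪out(0)={1}
  fail(2) 'bb': from fail(1)=0 chase 'b': 0 ⇒ 1;  out=∅∪out(1)=∅
  fail(3) 'bbc': from fail(2)=1 chase 'c': 1→0 ⇒ 0;  out=∅∪out(0)=∅
  fail(4) 'bbcb': from fail(3)=0 chase 'b': 0 ⇒ 1;  out=∅∪out(1)=∅
  fail(5) 'bbcba': from fail(4)=1 chase 'a': 1→0 ⇒ 0;  out={0}∪out(0)={0}

Run:
[0] read 'b'  n0⇒n1
[1] read 'b'  n1⇒n2
[2] read 'c'  n2⇒n3
[3] read 'b'  n3⇒n4
[4] read 'a'  n4⇒n5  emit P0@[0:4]
[5] read 'c'  n5⇒n0 (fail-walked)
[6] read 'b'  n0⇒n1
[7] read 'd'  n1⇒n6 (fail-walked)  emit P1@[7:7]
[8] read 'd'  n6⇒n6 (fail-walked)  emit P1@[8:8]
[9] read 'd'  n6⇒n6 (fail-walked)  emit P1@[9:9]
[10] read 'b'  n6⇒n1 (fail-walked)
[11] read 'b'  n1⇒n2
[12] read 'd'  n2⇒n6 (fail-walked)  emit P1@[12:12]
[13] read 'd'  n6⇒n6 (fail-walked)  emit P1@[13:13]
[14] read 'b'  n6⇒n1 (fail-walked)
[15] read 'a'  n1⇒n0 (fail-walked)
[16] read 'b'  n0⇒n1
[17] read 'a'  n1⇒n0 (fail-walked)
[18] read 'b'  n0⇒n1
[19] read 'b'  n1⇒n2
[20] read 'c'  n2⇒n3
[21] read 'b'  n3⇒n4
[22] read 'a'  n4⇒n5  emit P0@[18:22]
[23] read 'd'  n5⇒n6 (fail-walked)  emit P1@[23:23]
[24] read 'b'  n6⇒n1 (fail-walked)
[25] read 'b'  n1⇒n2
[26] read 'c'  n2⇒n3
[27] read 'b'  n3⇒n4
[28] read 'a'  n4⇒n5  emit P0@[24:28]
[29] read 'd'  n5⇒n6 (fail-walked)  emit P1@[29:29]
[30] read 'c'  n6⇒n0 (fail-walked)
[31] read 'c'  n0⇒n0
[32] read 'b'  n0⇒n1
[33] read 'b'  n1⇒n2
[34] read 'c'  n2⇒n3
[35] read 'b'  n3⇒n4
[36] read 'a'  n4⇒n5  emit P0@[32:36]
[37] read 'd'  n5⇒n6 (fail-walked)  emit P1@[37:37]
[38] read 'c'  n6⇒n0 (fail-walked)
[39] read 'b'  n0⇒n1
[40] read 'b'  n1⇒n2

All matches (sorted): [[4,0],[7,1],[8,1],[9,1],[12,1],[13,1],[22,0],[23,1],[28,0],[29,1],[36,0],[37,1]]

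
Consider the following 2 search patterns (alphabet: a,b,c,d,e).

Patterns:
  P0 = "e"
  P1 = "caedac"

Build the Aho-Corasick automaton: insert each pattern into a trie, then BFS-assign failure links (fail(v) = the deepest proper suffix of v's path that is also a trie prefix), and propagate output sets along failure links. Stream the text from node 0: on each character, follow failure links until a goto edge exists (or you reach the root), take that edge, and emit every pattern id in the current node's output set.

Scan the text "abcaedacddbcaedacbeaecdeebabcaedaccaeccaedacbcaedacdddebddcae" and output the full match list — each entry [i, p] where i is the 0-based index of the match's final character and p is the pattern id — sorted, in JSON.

Build automaton:
Trie (insert patterns):
  n0 'ε': c→2 e→1
  n1 'e': ·  [P0 ends]
  n2 'c': a→3
  n3 'ca': e→4
  n4 'cae': d→5
  n5 'caed': a→6
  n6 'caeda': c→7
  n7 'caedac': ·  [P1 ends]

Failure links (BFS by depth):
  n1('e'): parent n0 fail=0; on 'e' 0 → fail=0;  out {0}∪∅={0}
  n2('c'): parent n0 fail=0; on 'c' 0 → fail=0;  out ∅∪∅=∅
  n3('ca'): parent n2 fail=0; on 'a' 0 → fail=0;  out ∅∪∅=∅
  n4('cae'): parent n3 fail=0; on 'e' 0 → fail=1;  out ∅∪{0}={0}
  n5('caed'): parent n4 fail=1; on 'd' 1→0 → fail=0;  out ∅∪∅=∅
  n6('caeda'): parent n5 fail=0; on 'a' 0 → fail=0;  out ∅∪∅=∅
  n7('caedac'): parent n6 fail=0; on 'c' 0 → fail=2;  out {1}∪∅={1}

Scan:
i=0 'a': node 0→0
i=1 'b': node 0→0
i=2 'c': node 0→2
i=3 'a': node 2→3
i=4 'e': node 3→4  → match P0@[4:4]
i=5 'd': node 4→5
i=6 'a': node 5→6
i=7 'c': node 6→7  → match P1@[2:7]
i=8 'd': node 7→0 ·f
i=9 'd': node 0→0
i=10 'b': node 0→0
i=11 'c': node 0→2
i=12 'a': node 2→3
i=13 'e': node 3→4  → match P0@[13:13]
i=14 'd': node 4→5
i=15 'a': node 5→6
i=16 'c': node 6→7  → match P1@[11:16]
i=17 'b': node 7→0 ·f
i=18 'e': node 0→1  → match P0@[18:18]
i=19 'a': node 1→0 ·f
i=20 'e': node 0→1  → match P0@[20:20]
i=21 'c': node 1→2 ·f
i=22 'd': node 2→0 ·f
i=23 'e': node 0→1  → match P0@[23:23]
i=24 'e': node 1→1 ·f  → match P0@[24:24]
i=25 'b': node 1→0 ·f
i=26 'a': node 0→0
i=27 'b': node 0→0
i=28 'c': node 0→2
i=29 'a': node 2→3
i=30 'e': node 3→4  → match P0@[30:30]
i=31 'd': node 4→5
i=32 'a': node 5→6
i=33 'c': node 6→7  → match P1@[28:33]
i=34 'c': node 7→2 ·f
i=35 'a': node 2→3
i=36 'e': node 3→4  → match P0@[36:36]
i=37 'c': node 4→2 ·f
i=38 'c': node 2→2 ·f
i=39 'a': node 2→3
i=40 'e': node 3→4  → match P0@[40:40]
i=41 'd': node 4→5
i=42 'a': node 5→6
i=43 'c': node 6→7  → match P1@[38:43]
i=44 'b': node 7→0 ·f
i=45 'c': node 0→2
i=46 'a': node 2→3
i=47 'e': node 3→4  → match P0@[47:47]
i=48 'd': node 4→5
i=49 'a': node 5→6
i=50 'c': node 6→7  → match P1@[45:50]
i=51 'd': node 7→0 ·f
i=52 'd': node 0→0
i=53 'd': node 0→0
i=54 'e': node 0→1  → match P0@[54:54]
i=55 'b': node 1→0 ·f
i=56 'd': node 0→0
i=57 'd': node 0→0
i=58 'c': node 0→2
i=59 'a': node 2→3
i=60 'e': node 3→4  → match P0@[60:60]

All matches (sorted): [[4,0],[7,1],[13,0],[16,1],[18,0],[20,0],[23,0],[24,0],[30,0],[33,1],[36,0],[40,0],[43,1],[47,0],[50,1],[54,0],[60,0]]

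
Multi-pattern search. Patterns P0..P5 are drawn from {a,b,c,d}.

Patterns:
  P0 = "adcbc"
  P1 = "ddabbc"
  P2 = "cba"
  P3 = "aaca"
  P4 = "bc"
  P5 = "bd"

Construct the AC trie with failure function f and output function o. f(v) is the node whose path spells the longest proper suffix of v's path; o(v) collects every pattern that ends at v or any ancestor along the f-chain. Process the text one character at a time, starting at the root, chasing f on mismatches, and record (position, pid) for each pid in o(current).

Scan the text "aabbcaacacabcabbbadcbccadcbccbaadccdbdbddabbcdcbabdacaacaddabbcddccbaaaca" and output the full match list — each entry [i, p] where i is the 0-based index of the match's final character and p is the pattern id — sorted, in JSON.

Build:
Trie nodes:
  n0 'ε': a→1 b→18 c→12 d→6
  n1 'a': a→15 d→2
  n2 'ad': c→3
  n3 'adc': b→4
  n4 'adcb': c→5
  n5 'adcbc': ·  ←P0
  n6 'd': d→7
  n7 'dd': a→8
  n8 'dda': b→9
  n9 'ddab': b→10
  n10 'ddabb': c→11
  n11 'ddabbc': ·  ←P1
  n12 'c': b→13
  n13 'cb': a→14
  n14 'cba': ·  ←P2
  n15 'aa': c→16
  n16 'aac': a→17
  n17 'aaca': ·  ←P3
  n18 'b': c→19 d→20
  n19 'bc': ·  ←P4
  n20 'bd': ·  ←P5

BFS fail/out derivation:
  fail(1) 'a': from fail(0)=0 chase 'a': 0 ⇒ 0;  out=∅∪out(0)=∅
  fail(6) 'd': from fail(0)=0 chase 'd': 0 ⇒ 0;  out=∅∪out(0)=∅
  fail(12) 'c': from fail(0)=0 chase 'c': 0 ⇒ 0;  out=∅∪out(0)=∅
  fail(18) 'b': from fail(0)=0 chase 'b': 0 ⇒ 0;  out=∅∪out(0)=∅
  fail(2) 'ad': from fail(1)=0 chase 'd': 0 ⇒ 6;  out=∅∪out(6)=∅
  fail(7) 'dd': from fail(6)=0 chase 'd': 0 ⇒ 6;  out=∅∪out(6)=∅
  fail(13) 'cb': from fail(12)=0 chase 'b': 0 ⇒ 18;  out=∅∪out(18)=∅
  fail(15) 'aa': from fail(1)=0 chase 'a': 0 ⇒ 1;  out=∅∪out(1)=∅
  fail(19) 'bc': from fail(18)=0 chase 'c': 0 ⇒ 12;  out={4}∪out(12)={4}
  fail(20) 'bd': from fail(18)=0 chase 'd': 0 ⇒ 6;  out={5}∪out(6)={5}
  fail(3) 'adc': from fail(2)=6 chase 'c': 6→0 ⇒ 12;  out=∅∪out(12)=∅
  fail(8) 'dda': from fail(7)=6 chase 'a': 6→0 ⇒ 1;  out=∅∪out(1)=∅
  fail(14) 'cba': from fail(13)=18 chase 'a': 18→0 ⇒ 1;  out={2}∪out(1)={2}
  fail(16) 'aac': from fail(15)=1 chase 'c': 1→0 ⇒ 12;  out=∅∪out(12)=∅
  fail(4) 'adcb': from fail(3)=12 chase 'b': 12 ⇒ 13;  out=∅∪out(13)=∅
  fail(9) 'ddab': from fail(8)=1 chase 'b': 1→0 ⇒ 18;  out=∅∪out(18)=∅
  fail(17) 'aaca': from fail(16)=12 chase 'a': 12→0 ⇒ 1;  out={3}∪out(1)={3}
  fail(5) 'adcbc': from fail(4)=13 chase 'c': 13→18 ⇒ 19;  out={0}∪out(19)={0,4}
  fail(10) 'ddabb': from fail(9)=18 chase 'b': 18→0 ⇒ 18;  out=∅∪out(18)=∅
  fail(11) 'ddabbc': from fail(10)=18 chase 'c': 18 ⇒ 19;  out={1}∪out(19)={1,4}

Text stream:
pos 0 'a': at 1
pos 1 'a': at 15
pos 2 'b': at 18 (via fail)
pos 3 'b': at 18 (via fail)
pos 4 'c': at 19  → match P4@[3:4]
pos 5 'a': at 1 (via fail)
pos 6 'a': at 15
pos 7 'c': at 16
pos 8 'a': at 17  → match P3@[5:8]
pos 9 'c': at 12 (via fail)
pos 10 'a': at 1 (via fail)
pos 11 'b': at 18 (via fail)
pos 12 'c': at 19  → match P4@[11:12]
pos 13 'a': at 1 (via fail)
pos 14 'b': at 18 (via fail)
pos 15 'b': at 18 (via fail)
pos 16 'b': at 18 (via fail)
pos 17 'a': at 1 (via fail)
pos 18 'd': at 2
pos 19 'c': at 3
pos 20 'b': at 4
pos 21 'c': at 5  → match P0@[17:21],P4@[20:21]
pos 22 'c': at 12 (via fail)
pos 23 'a': at 1 (via fail)
pos 24 'd': at 2
pos 25 'c': at 3
pos 26 'b': at 4
pos 27 'c': at 5  → match P0@[23:27],P4@[26:27]
pos 28 'c': at 12 (via fail)
pos 29 'b': at 13
pos 30 'a': at 14  → match P2@[28:30]
pos 31 'a': at 15 (via fail)
pos 32 'd': at 2 (via fail)
pos 33 'c': at 3
pos 34 'c': at 12 (via fail)
pos 35 'd': at 6 (via fail)
pos 36 'b': at 18 (via fail)
pos 37 'd': at 20  → match P5@[36:37]
pos 38 'b': at 18 (via fail)
pos 39 'd': at 20  → match P5@[38:39]
pos 40 'd': at 7 (via fail)
pos 41 'a': at 8
pos 42 'b': at 9
pos 43 'b': at 10
pos 44 'c': at 11  → match P1@[39:44],P4@[43:44]
pos 45 'd': at 6 (via fail)
pos 46 'c': at 12 (via fail)
pos 47 'b': at 13
pos 48 'a': at 14  → match P2@[46:48]
pos 49 'b': at 18 (via fail)
pos 50 'd': at 20  → match P5@[49:50]
pos 51 'a': at 1 (via fail)
pos 52 'c': at 12 (via fail)
pos 53 'a': at 1 (via fail)
pos 54 'a': at 15
pos 55 'c': at 16
pos 56 'a': at 17  → match P3@[53:56]
pos 57 'd': at 2 (via fail)
pos 58 'd': at 7 (via fail)
pos 59 'a': at 8
pos 60 'b': at 9
pos 61 'b': at 10
pos 62 'c': at 11  → match P1@[57:62],P4@[61:62]
pos 63 'd': at 6 (via fail)
pos 64 'd': at 7
pos 65 'c': at 12 (via fail)
pos 66 'c': at 12 (via fail)
pos 67 'b': at 13
pos 68 'a': at 14  → match P2@[66:68]
pos 69 'a': at 15 (via fail)
pos 70 'a': at 15 (via fail)
pos 71 'c': at 16
pos 72 'a': at 17  → match P3@[69:72]

Result: [[4,4],[8,3],[12,4],[21,0],[21,4],[27,0],[27,4],[30,2],[37,5],[39,5],[44,1],[44,4],[48,2],[50,5],[56,3],[62,1],[62,4],[68,2],[72,3]]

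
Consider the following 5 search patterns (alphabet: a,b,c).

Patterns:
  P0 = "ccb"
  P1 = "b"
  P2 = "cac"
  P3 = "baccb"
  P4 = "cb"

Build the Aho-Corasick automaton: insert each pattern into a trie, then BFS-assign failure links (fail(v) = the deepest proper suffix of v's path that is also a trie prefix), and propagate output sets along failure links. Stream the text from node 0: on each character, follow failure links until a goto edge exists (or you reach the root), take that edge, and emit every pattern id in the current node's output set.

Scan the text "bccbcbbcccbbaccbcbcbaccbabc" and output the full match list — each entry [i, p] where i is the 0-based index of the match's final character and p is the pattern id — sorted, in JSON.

Build:
Trie nodes:
  n0 'ε': b→4 c→1
  n1 'c': a→5 b→11 c→2
  n2 'cc': b→3
  n3 'ccb': ·  ←P0
  n4 'b': a→7  ←P1
  n5 'ca': c→6
  n6 'cac': ·  ←P2
  n7 'ba': c→8
  n8 'bac': c→9
  n9 'bacc': b→10
  n10 'baccb': ·  ←P3
  n11 'cb': ·  ←P4

BFS fail/out derivation:
  n1('c'): parent n0 fail=0; on 'c' 0 → fail=0;  out ∅∪∅=∅
  n4('b'): parent n0 fail=0; on 'b' 0 → fail=0;  out {1}∪∅={1}
  n2('cc'): parent n1 fail=0; on 'c' 0 → fail=1;  out ∅∪∅=∅
  n5('ca'): parent n1 fail=0; on 'a' 0 → fail=0;  out ∅∪∅=∅
  n7('ba'): parent n4 fail=0; on 'a' 0 → fail=0;  out ∅∪∅=∅
  n11('cb'): parent n1 fail=0; on 'b' 0 → fail=4;  out {4}∪{1}={1,4}
  n3('ccb'): parent n2 fail=1; on 'b' 1 → fail=11;  out {0}∪{1,4}={0,1,4}
  n6('cac'): parent n5 fail=0; on 'c' 0 → fail=1;  out {2}∪∅={2}
  n8('bac'): parent n7 fail=0; on 'c' 0 → fail=1;  out ∅∪∅=∅
  n9('bacc'): parent n8 fail=1; on 'c' 1 → fail=2;  out ∅∪∅=∅
  n10('baccb'): parent n9 fail=2; on 'b' 2 → fail=3;  out {3}∪{0,1,4}={0,1,3,4}

Scan:
pos 0 'b': at 4  emit P1@[0:0]
pos 1 'c': at 1 (fail-walked)
pos 2 'c': at 2
pos 3 'b': at 3  emit P0@[1:3],P1@[3:3],P4@[2:3]
pos 4 'c': at 1 (fail-walked)
pos 5 'b': at 11  emit P1@[5:5],P4@[4:5]
pos 6 'b': at 4 (fail-walked)  emit P1@[6:6]
pos 7 'c': at 1 (fail-walked)
pos 8 'c': at 2
pos 9 'c': at 2 (fail-walked)
pos 10 'b': at 3  emit P0@[8:10],P1@[10:10],P4@[9:10]
pos 11 'b': at 4 (fail-walked)  emit P1@[11:11]
pos 12 'a': at 7
pos 13 'c': at 8
pos 14 'c': at 9
pos 15 'b': at 10  emit P0@[13:15],P1@[15:15],P3@[11:15],P4@[14:15]
pos 16 'c': at 1 (fail-walked)
pos 17 'b': at 11  emit P1@[17:17],P4@[16:17]
pos 18 'c': at 1 (fail-walked)
pos 19 'b': at 11  emit P1@[19:19],P4@[18:19]
pos 20 'a': at 7 (fail-walked)
pos 21 'c': at 8
pos 22 'c': at 9
pos 23 'b': at 10  emit P0@[21:23],P1@[23:23],P3@[19:23],P4@[22:23]
pos 24 'a': at 7 (fail-walked)
pos 25 'b': at 4 (fail-walked)  emit P1@[25:25]
pos 26 'c': at 1 (fail-walked)

All matches (sorted): [[0,1],[3,0],[3,1],[3,4],[5,1],[5,4],[6,1],[10,0],[10,1],[10,4],[11,1],[15,0],[15,1],[15,3],[15,4],[17,1],[17,4],[19,1],[19,4],[23,0],[23,1],[23,3],[23,4],[25,1]]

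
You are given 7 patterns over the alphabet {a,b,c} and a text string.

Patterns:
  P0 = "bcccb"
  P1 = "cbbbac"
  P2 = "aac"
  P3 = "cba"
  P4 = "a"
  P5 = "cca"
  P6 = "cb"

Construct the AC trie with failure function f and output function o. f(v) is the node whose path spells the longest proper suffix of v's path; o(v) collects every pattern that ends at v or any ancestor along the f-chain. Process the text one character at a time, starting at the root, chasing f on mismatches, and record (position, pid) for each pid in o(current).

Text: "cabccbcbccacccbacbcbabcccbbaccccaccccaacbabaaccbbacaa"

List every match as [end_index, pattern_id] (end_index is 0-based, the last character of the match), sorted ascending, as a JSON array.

Construct AC machine:
Trie (insert patterns):
  n0 'ε': a→12 b→1 c→6
  n1 'b': c→2
  n2 'bc': c→3
  n3 'bcc': c→4
  n4 'bccc': b→5
  n5 'bcccb': ·  [P0 ends]
  n6 'c': b→7 c→16
  n7 'cb': a→15 b→8  [P6 ends]
  n8 'cbb': b→9
  n9 'cbbb': a→10
  n10 'cbbba': c→11
  n11 'cbbbac': ·  [P1 ends]
  n12 'a': a→13  [P4 ends]
  n13 'aa': c→14
  n14 'aac': ·  [P2 ends]
  n15 'cba': ·  [P3 ends]
  n16 'cc': a→17
  n17 'cca': ·  [P5 ends]

Failure links (BFS by depth):
  fail(1) 'b': from fail(0)=0 chase 'b': 0 ⇒ 0;  out=∅∪out(0)=∅
  fail(6) 'c': from fail(0)=0 chase 'c': 0 ⇒ 0;  out=∅∪out(0)=∅
  fail(12) 'a': from fail(0)=0 chase 'a': 0 ⇒ 0;  out={4}∪out(0)={4}
  fail(2) 'bc': from fail(1)=0 chase 'c': 0 ⇒ 6;  out=∅∪out(6)=∅
  fail(7) 'cb': from fail(6)=0 chase 'b': 0 ⇒ 1;  out={6}∪out(1)={6}
  fail(13) 'aa': from fail(12)=0 chase 'a': 0 ⇒ 12;  out=∅∪out(12)={4}
  fail(16) 'cc': from fail(6)=0 chase 'c': 0 ⇒ 6;  out=∅∪out(6)=∅
  fail(3) 'bcc': from fail(2)=6 chase 'c': 6 ⇒ 16;  out=∅∪out(16)=∅
  fail(8) 'cbb': from fail(7)=1 chase 'b': 1→0 ⇒ 1;  out=∅∪out(1)=∅
  fail(14) 'aac': from fail(13)=12 chase 'c': 12→0 ⇒ 6;  out={2}∪out(6)={2}
  fail(15) 'cba': from fail(7)=1 chase 'a': 1→0 ⇒ 12;  out={3}∪out(12)={3,4}
  fail(17) 'cca': from fail(16)=6 chase 'a': 6→0 ⇒ 12;  out={5}∪out(12)={4,5}
  fail(4) 'bccc': from fail(3)=16 chase 'c': 16→6 ⇒ 16;  out=∅∪out(16)=∅
  fail(9) 'cbbb': from fail(8)=1 chase 'b': 1→0 ⇒ 1;  out=∅∪out(1)=∅
  fail(5) 'bcccb': from fail(4)=16 chase 'b': 16→6 ⇒ 7;  out={0}∪out(7)={0,6}
  fail(10) 'cbbba': from fail(9)=1 chase 'a': 1→0 ⇒ 12;  out=∅∪out(12)={4}
  fail(11) 'cbbbac': from fail(10)=12 chase 'c': 12→0 ⇒ 6;  out={1}∪out(6)={1}

Run:
pos 0 'c': at 6
pos 1 'a': at 12 (via fail)  → match P4@[1:1]
pos 2 'b': at 1 (via fail)
pos 3 'c': at 2
pos 4 'c': at 3
pos 5 'b': at 7 (via fail)  → match P6@[4:5]
pos 6 'c': at 2 (via fail)
pos 7 'b': at 7 (via fail)  → match P6@[6:7]
pos 8 'c': at 2 (via fail)
pos 9 'c': at 3
pos 10 'a': at 17 (via fail)  → match P4@[10:10],P5@[8:10]
pos 11 'c': at 6 (via fail)
pos 12 'c': at 16
pos 13 'c': at 16 (via fail)
pos 14 'b': at 7 (via fail)  → match P6@[13:14]
pos 15 'a': at 15  → match P3@[13:15],P4@[15:15]
pos 16 'c': at 6 (via fail)
pos 17 'b': at 7  → match P6@[16:17]
pos 18 'c': at 2 (via fail)
pos 19 'b': at 7 (via fail)  → match P6@[18:19]
pos 20 'a': at 15  → match P3@[18:20],P4@[20:20]
pos 21 'b': at 1 (via fail)
pos 22 'c': at 2
pos 23 'c': at 3
pos 24 'c': at 4
pos 25 'b': at 5  → match P0@[21:25],P6@[24:25]
pos 26 'b': at 8 (via fail)
pos 27 'a': at 12 (via fail)  → match P4@[27:27]
pos 28 'c': at 6 (via fail)
pos 29 'c': at 16
pos 30 'c': at 16 (via fail)
pos 31 'c': at 16 (via fail)
pos 32 'a': at 17  → match P4@[32:32],P5@[30:32]
pos 33 'c': at 6 (via fail)
pos 34 'c': at 16
pos 35 'c': at 16 (via fail)
pos 36 'c': at 16 (via fail)
pos 37 'a': at 17  → match P4@[37:37],P5@[35:37]
pos 38 'a': at 13 (via fail)  → match P4@[38:38]
pos 39 'c': at 14  → match P2@[37:39]
pos 40 'b': at 7 (via fail)  → match P6@[39:40]
pos 41 'a': at 15  → match P3@[39:41],P4@[41:41]
pos 42 'b': at 1 (via fail)
pos 43 'a': at 12 (via fail)  → match P4@[43:43]
pos 44 'a': at 13  → match P4@[44:44]
pos 45 'c': at 14  → match P2@[43:45]
pos 46 'c': at 16 (via fail)
pos 47 'b': at 7 (via fail)  → match P6@[46:47]
pos 48 'b': at 8
pos 49 'a': at 12 (via fail)  → match P4@[49:49]
pos 50 'c': at 6 (via fail)
pos 51 'a': at 12 (via fail)  → match P4@[51:51]
pos 52 'a': at 13  → match P4@[52:52]

Result: [[1,4],[5,6],[7,6],[10,4],[10,5],[14,6],[15,3],[15,4],[17,6],[19,6],[20,3],[20,4],[25,0],[25,6],[27,4],[32,4],[32,5],[37,4],[37,5],[38,4],[39,2],[40,6],[41,3],[41,4],[43,4],[44,4],[45,2],[47,6],[49,4],[51,4],[52,4]]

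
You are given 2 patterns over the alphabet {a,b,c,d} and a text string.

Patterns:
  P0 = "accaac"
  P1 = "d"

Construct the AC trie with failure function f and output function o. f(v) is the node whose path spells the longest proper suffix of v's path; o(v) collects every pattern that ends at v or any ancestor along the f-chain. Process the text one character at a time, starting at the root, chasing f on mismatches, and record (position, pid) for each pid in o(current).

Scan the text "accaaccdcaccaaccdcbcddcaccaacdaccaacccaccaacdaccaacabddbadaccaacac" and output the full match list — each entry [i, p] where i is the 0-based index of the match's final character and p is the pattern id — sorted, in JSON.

Build automaton:
Trie (insert patterns):
  0='ε' goto a→1 d→7
  1='a' goto c→2
  2='ac' goto c→3
  3='acc' goto a→4
  4='acca' goto a→5
  5='accaa' goto c→6
  6='accaac' goto ·  ←P0
  7='d' goto ·  ←P1

Failure links (BFS by depth):
  n1('a'): parent n0 fail=0; on 'a' 0 → fail=0;  out ∅∪∅=∅
  n7('d'): parent n0 fail=0; on 'd' 0 → fail=0;  out {1}∪∅={1}
  n2('ac'): parent n1 fail=0; on 'c' 0 → fail=0;  out ∅∪∅=∅
  n3('acc'): parent n2 fail=0; on 'c' 0 → fail=0;  out ∅∪∅=∅
  n4('acca'): parent n3 fail=0; on 'a' 0 → fail=1;  out ∅∪∅=∅
  n5('accaa'): parent n4 fail=1; on 'a' 1→0 → fail=1;  out ∅∪∅=∅
  n6('accaac'): parent n5 fail=1; on 'c' 1 → fail=2;  out {0}∪∅={0}

Text stream:
[0] read 'a'  n0⇒n1
[1] read 'c'  n1⇒n2
[2] read 'c'  n2⇒n3
[3] read 'a'  n3⇒n4
[4] read 'a'  n4⇒n5
[5] read 'c'  n5⇒n6  ** P0@[0:5]
[6] read 'c'  n6⇒n3 (fail-walked)
[7] read 'd'  n3⇒n7 (fail-walked)  ** P1@[7:7]
[8] read 'c'  n7⇒n0 (fail-walked)
[9] read 'a'  n0⇒n1
[10] read 'c'  n1⇒n2
[11] read 'c'  n2⇒n3
[12] read 'a'  n3⇒n4
[13] read 'a'  n4⇒n5
[14] read 'c'  n5⇒n6  ** P0@[9:14]
[15] read 'c'  n6⇒n3 (fail-walked)
[16] read 'd'  n3⇒n7 (fail-walked)  ** P1@[16:16]
[17] read 'c'  n7⇒n0 (fail-walked)
[18] read 'b'  n0⇒n0
[19] read 'c'  n0⇒n0
[20] read 'd'  n0⇒n7  ** P1@[20:20]
[21] read 'd'  n7⇒n7 (fail-walked)  ** P1@[21:21]
[22] read 'c'  n7⇒n0 (fail-walked)
[23] read 'a'  n0⇒n1
[24] read 'c'  n1⇒n2
[25] read 'c'  n2⇒n3
[26] read 'a'  n3⇒n4
[27] read 'a'  n4⇒n5
[28] read 'c'  n5⇒n6  ** P0@[23:28]
[29] read 'd'  n6⇒n7 (fail-walked)  ** P1@[29:29]
[30] read 'a'  n7⇒n1 (fail-walked)
[31] read 'c'  n1⇒n2
[32] read 'c'  n2⇒n3
[33] read 'a'  n3⇒n4
[34] read 'a'  n4⇒n5
[35] read 'c'  n5⇒n6  ** P0@[30:35]
[36] read 'c'  n6⇒n3 (fail-walked)
[37] read 'c'  n3⇒n0 (fail-walked)
[38] read 'a'  n0⇒n1
[39] read 'c'  n1⇒n2
[40] read 'c'  n2⇒n3
[41] read 'a'  n3⇒n4
[42] read 'a'  n4⇒n5
[43] read 'c'  n5⇒n6  ** P0@[38:43]
[44] read 'd'  n6⇒n7 (fail-walked)  ** P1@[44:44]
[45] read 'a'  n7⇒n1 (fail-walked)
[46] read 'c'  n1⇒n2
[47] read 'c'  n2⇒n3
[48] read 'a'  n3⇒n4
[49] read 'a'  n4⇒n5
[50] read 'c'  n5⇒n6  ** P0@[45:50]
[51] read 'a'  n6⇒n1 (fail-walked)
[52] read 'b'  n1⇒n0 (fail-walked)
[53] read 'd'  n0⇒n7  ** P1@[53:53]
[54] read 'd'  n7⇒n7 (fail-walked)  ** P1@[54:54]
[55] read 'b'  n7⇒n0 (fail-walked)
[56] read 'a'  n0⇒n1
[57] read 'd'  n1⇒n7 (fail-walked)  ** P1@[57:57]
[58] read 'a'  n7⇒n1 (fail-walked)
[59] read 'c'  n1⇒n2
[60] read 'c'  n2⇒n3
[61] read 'a'  n3⇒n4
[62] read 'a'  n4⇒n5
[63] read 'c'  n5⇒n6  ** P0@[58:63]
[64] read 'a'  n6⇒n1 (fail-walked)
[65] read 'c'  n1⇒n2

Result: [[5,0],[7,1],[14,0],[16,1],[20,1],[21,1],[28,0],[29,1],[35,0],[43,0],[44,1],[50,0],[53,1],[54,1],[57,1],[63,0]]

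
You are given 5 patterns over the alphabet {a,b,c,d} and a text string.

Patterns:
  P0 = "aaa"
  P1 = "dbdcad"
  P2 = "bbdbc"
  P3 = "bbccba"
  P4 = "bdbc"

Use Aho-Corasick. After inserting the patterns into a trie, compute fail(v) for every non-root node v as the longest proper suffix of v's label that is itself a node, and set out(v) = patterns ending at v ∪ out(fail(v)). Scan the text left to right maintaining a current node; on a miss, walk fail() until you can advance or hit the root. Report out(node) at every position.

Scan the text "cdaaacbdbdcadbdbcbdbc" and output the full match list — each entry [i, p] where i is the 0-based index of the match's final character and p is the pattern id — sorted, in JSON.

Build:
Trie (insert patterns):
  0='ε' goto a→1 b→10 d→4
  1='a' goto a→2
  2='aa' goto a→3
  3='aaa' goto ·  [P0 ends]
  4='d' goto b→5
  5='db' goto d→6
  6='dbd' goto c→7
  7='dbdc' goto a→8
  8='dbdca' goto d→9
  9='dbdcad' goto ·  [P1 ends]
  10='b' goto b→11 d→19
  11='bb' goto c→15 d→12
  12='bbd' goto b→13
  13='bbdb' goto c→14
  14='bbdbc' goto ·  [P2 ends]
  15='bbc' goto c→16
  16='bbcc' goto b→17
  17='bbccb' goto a→18
  18='bbccba' goto ·  [P3 ends]
  19='bd' goto b→20
  20='bdb' goto c→21
  21='bdbc' goto ·  [P4 ends]

BFS fail/out derivation:
  n1('a'): parent n0 fail=0; on 'a' 0 → fail=0;  out ∅∪∅=∅
  n4('d'): parent n0 fail=0; on 'd' 0 → fail=0;  out ∅∪∅=∅
  n10('b'): parent n0 fail=0; on 'b' 0 → fail=0;  out ∅∪∅=∅
  n2('aa'): parent n1 fail=0; on 'a' 0 → fail=1;  out ∅∪∅=∅
  n5('db'): parent n4 fail=0; on 'b' 0 → fail=10;  out ∅∪∅=∅
  n11('bb'): parent n10 fail=0; on 'b' 0 → fail=10;  out ∅∪∅=∅
  n19('bd'): parent n10 fail=0; on 'd' 0 → fail=4;  out ∅∪∅=∅
  n3('aaa'): parent n2 fail=1; on 'a' 1 → fail=2;  out {0}∪∅={0}
  n6('dbd'): parent n5 fail=10; on 'd' 10 → fail=19;  out ∅∪∅=∅
  n12('bbd'): parent n11 fail=10; on 'd' 10 → fail=19;  out ∅∪∅=∅
  n15('bbc'): parent n11 fail=10; on 'c' 10→0 → fail=0;  out ∅∪∅=∅
  n20('bdb'): parent n19 fail=4; on 'b' 4 → fail=5;  out ∅∪∅=∅
  n7('dbdc'): parent n6 fail=19; on 'c' 19→4→0 → fail=0;  out ∅∪∅=∅
  n13('bbdb'): parent n12 fail=19; on 'b' 19 → fail=20;  out ∅∪∅=∅
  n16('bbcc'): parent n15 fail=0; on 'c' 0 → fail=0;  out ∅∪∅=∅
  n21('bdbc'): parent n20 fail=5; on 'c' 5→10→0 → fail=0;  out {4}∪∅={4}
  n8('dbdca'): parent n7 fail=0; on 'a' 0 → fail=1;  out ∅∪∅=∅
  n14('bbdbc'): parent n13 fail=20; on 'c' 20 → fail=21;  out {2}∪{4}={2,4}
  n17('bbccb'): parent n16 fail=0; on 'b' 0 → fail=10;  out ∅∪∅=∅
  n9('dbdcad'): parent n8 fail=1; on 'd' 1→0 → fail=4;  out {1}∪∅={1}
  n18('bbccba'): parent n17 fail=10; on 'a' 10→0 → fail=1;  out {3}∪∅={3}

Run:
i=0 'c': node 0→0
i=1 'd': node 0→4
i=2 'a': node 4→1 (fail-walked)
i=3 'a': node 1→2
i=4 'a': node 2→3  ** P0@[2:4]
i=5 'c': node 3→0 (fail-walked)
i=6 'b': node 0→10
i=7 'd': node 10→19
i=8 'b': node 19→20
i=9 'd': node 20→6 (fail-walked)
i=10 'c': node 6→7
i=11 'a': node 7→8
i=12 'd': node 8→9  ** P1@[7:12]
i=13 'b': node 9→5 (fail-walked)
i=14 'd': node 5→6
i=15 'b': node 6→20 (fail-walked)
i=16 'c': node 20→21  ** P4@[13:16]
i=17 'b': node 21→10 (fail-walked)
i=18 'd': node 10→19
i=19 'b': node 19→20
i=20 'c': node 20→21  ** P4@[17:20]

Matches: [[4,0],[12,1],[16,4],[20,4]]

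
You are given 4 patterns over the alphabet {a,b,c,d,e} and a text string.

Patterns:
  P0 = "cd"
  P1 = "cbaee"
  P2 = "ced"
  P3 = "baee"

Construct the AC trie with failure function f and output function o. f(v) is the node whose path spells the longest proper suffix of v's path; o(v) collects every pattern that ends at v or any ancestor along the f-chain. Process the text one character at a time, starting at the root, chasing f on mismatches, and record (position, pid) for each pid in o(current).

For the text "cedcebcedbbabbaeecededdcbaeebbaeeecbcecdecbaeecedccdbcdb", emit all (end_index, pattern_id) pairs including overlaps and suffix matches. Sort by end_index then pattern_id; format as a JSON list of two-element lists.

Build:
Trie nodes:
  0='ε' goto b→9 c→1
  1='c' goto b→3 d→2 e→7
  2='cd' goto ·  ←P0
  3='cb' goto a→4
  4='cba' goto e→5
  5='cbae' goto e→6
  6='cbaee' goto ·  ←P1
  7='ce' goto d→8
  8='ced' goto ·  ←P2
  9='b' goto a→10
  10='ba' goto e→11
  11='bae' goto e→12
  12='baee' goto ·  ←P3

BFS fail/out derivation:
  fail(1) 'c': from fail(0)=0 chase 'c': 0 ⇒ 0;  out=∅∪out(0)=∅
  fail(9) 'b': from fail(0)=0 chase 'b': 0 ⇒ 0;  out=∅∪out(0)=∅
  fail(2) 'cd': from fail(1)=0 chase 'd': 0 ⇒ 0;  out={0}∪out(0)={0}
  fail(3) 'cb': from fail(1)=0 chase 'b': 0 ⇒ 9;  out=∅∪out(9)=∅
  fail(7) 'ce': from fail(1)=0 chase 'e': 0 ⇒ 0;  out=∅∪out(0)=∅
  fail(10) 'ba': from fail(9)=0 chase 'a': 0 ⇒ 0;  out=∅∪out(0)=∅
  fail(4) 'cba': from fail(3)=9 chase 'a': 9 ⇒ 10;  out=∅∪out(10)=∅
  fail(8) 'ced': from fail(7)=0 chase 'd': 0 ⇒ 0;  out={2}∪out(0)={2}
  fail(11) 'bae': from fail(10)=0 chase 'e': 0 ⇒ 0;  out=∅∪out(0)=∅
  fail(5) 'cbae': from fail(4)=10 chase 'e': 10 ⇒ 11;  out=∅∪out(11)=∅
  fail(12) 'baee': from fail(11)=0 chase 'e': 0 ⇒ 0;  out={3}∪out(0)={3}
  fail(6) 'cbaee': from fail(5)=11 chase 'e': 11 ⇒ 12;  out={1}∪out(12)={1,3}

Scan:
i=0 'c': node 0→1
i=1 'e': node 1→7
i=2 'd': node 7→8  → match P2@[0:2]
i=3 'c': node 8→1 ·f
i=4 'e': node 1→7
i=5 'b': node 7→9 ·f
i=6 'c': node 9→1 ·f
i=7 'e': node 1→7
i=8 'd': node 7→8  → match P2@[6:8]
i=9 'b': node 8→9 ·f
i=10 'b': node 9→9 ·f
i=11 'a': node 9→10
i=12 'b': node 10→9 ·f
i=13 'b': node 9→9 ·f
i=14 'a': node 9→10
i=15 'e': node 10→11
i=16 'e': node 11→12  → match P3@[13:16]
i=17 'c': node 12→1 ·f
i=18 'e': node 1→7
i=19 'd': node 7→8  → match P2@[17:19]
i=20 'e': node 8→0 ·f
i=21 'd': node 0→0
i=22 'd': node 0→0
i=23 'c': node 0→1
i=24 'b': node 1→3
i=25 'a': node 3→4
i=26 'e': node 4→5
i=27 'e': node 5→6  → match P1@[23:27],P3@[24:27]
i=28 'b': node 6→9 ·f
i=29 'b': node 9→9 ·f
i=30 'a': node 9→10
i=31 'e': node 10→11
i=32 'e': node 11→12  → match P3@[29:32]
i=33 'e': node 12→0 ·f
i=34 'c': node 0→1
i=35 'b': node 1→3
i=36 'c': node 3→1 ·f
i=37 'e': node 1→7
i=38 'c': node 7→1 ·f
i=39 'd': node 1→2  → match P0@[38:39]
i=40 'e': node 2→0 ·f
i=41 'c': node 0→1
i=42 'b': node 1→3
i=43 'a': node 3→4
i=44 'e': node 4→5
i=45 'e': node 5→6  → match P1@[41:45],P3@[42:45]
i=46 'c': node 6→1 ·f
i=47 'e': node 1→7
i=48 'd': node 7→8  → match P2@[46:48]
i=49 'c': node 8→1 ·f
i=50 'c': node 1→1 ·f
i=51 'd': node 1→2  → match P0@[50:51]
i=52 'b': node 2→9 ·f
i=53 'c': node 9→1 ·f
i=54 'd': node 1→2  → match P0@[53:54]
i=55 'b': node 2→9 ·f

Matches: [[2,2],[8,2],[16,3],[19,2],[27,1],[27,3],[32,3],[39,0],[45,1],[45,3],[48,2],[51,0],[54,0]]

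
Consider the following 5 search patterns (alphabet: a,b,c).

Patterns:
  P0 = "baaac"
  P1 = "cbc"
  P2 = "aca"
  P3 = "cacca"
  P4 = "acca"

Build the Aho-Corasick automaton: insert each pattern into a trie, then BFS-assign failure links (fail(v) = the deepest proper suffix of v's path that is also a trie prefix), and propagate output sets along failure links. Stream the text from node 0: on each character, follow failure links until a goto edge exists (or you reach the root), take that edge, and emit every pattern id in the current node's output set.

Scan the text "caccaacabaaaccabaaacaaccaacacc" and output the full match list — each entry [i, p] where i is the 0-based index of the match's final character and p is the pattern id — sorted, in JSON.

Construct AC machine:
Trie (insert patterns):
  0='ε' goto a→9 b→1 c→6
  1='b' goto a→2
  2='ba' goto a→3
  3='baa' goto a→4
  4='baaa' goto c→5
  5='baaac' goto ·  ←P0
  6='c' goto a→12 b→7
  7='cb' goto c→8
  8='cbc' goto ·  ←P1
  9='a' goto c→10
  10='ac' goto a→11 c→16
  11='aca' goto ·  ←P2
  12='ca' goto c→13
  13='cac' goto c→14
  14='cacc' goto a→15
  15='cacca' goto ·  ←P3
  16='acc' goto a→17
  17='acca' goto ·  ←P4

Failure links (BFS by depth):
  fail(1) 'b': from fail(0)=0 chase 'b': 0 ⇒ 0;  out=∅∪out(0)=∅
  fail(6) 'c': from fail(0)=0 chase 'c': 0 ⇒ 0;  out=∅∪out(0)=∅
  fail(9) 'a': from fail(0)=0 chase 'a': 0 ⇒ 0;  out=∅∪out(0)=∅
  fail(2) 'ba': from fail(1)=0 chase 'a': 0 ⇒ 9;  out=∅∪out(9)=∅
  fail(7) 'cb': from fail(6)=0 chase 'b': 0 ⇒ 1;  out=∅∪out(1)=∅
  fail(10) 'ac': from fail(9)=0 chase 'c': 0 ⇒ 6;  out=∅∪out(6)=∅
  fail(12) 'ca': from fail(6)=0 chase 'a': 0 ⇒ 9;  out=∅∪out(9)=∅
  fail(3) 'baa': from fail(2)=9 chase 'a': 9→0 ⇒ 9;  out=∅∪out(9)=∅
  fail(8) 'cbc': from fail(7)=1 chase 'c': 1→0 ⇒ 6;  out={1}∪out(6)={1}
  fail(11) 'aca': from fail(10)=6 chase 'a': 6 ⇒ 12;  out={2}∪out(12)={2}
  fail(13) 'cac': from fail(12)=9 chase 'c': 9 ⇒ 10;  out=∅∪out(10)=∅
  fail(16) 'acc': from fail(10)=6 chase 'c': 6→0 ⇒ 6;  out=∅∪out(6)=∅
  fail(4) 'baaa': from fail(3)=9 chase 'a': 9→0 ⇒ 9;  out=∅∪out(9)=∅
  fail(14) 'cacc': from fail(13)=10 chase 'c': 10 ⇒ 16;  out=∅∪out(16)=∅
  fail(17) 'acca': from fail(16)=6 chase 'a': 6 ⇒ 12;  out={4}∪out(12)={4}
  fail(5) 'baaac': from fail(4)=9 chase 'c': 9 ⇒ 10;  out={0}∪out(10)={0}
  fail(15) 'cacca': from fail(14)=16 chase 'a': 16 ⇒ 17;  out={3}∪out(17)={3,4}

Run:
pos 0 'c': at 6
pos 1 'a': at 12
pos 2 'c': at 13
pos 3 'c': at 14
pos 4 'a': at 15  → match P3@[0:4],P4@[1:4]
pos 5 'a': at 9 (via fail)
pos 6 'c': at 10
pos 7 'a': at 11  → match P2@[5:7]
pos 8 'b': at 1 (via fail)
pos 9 'a': at 2
pos 10 'a': at 3
pos 11 'a': at 4
pos 12 'c': at 5  → match P0@[8:12]
pos 13 'c': at 16 (via fail)
pos 14 'a': at 17  → match P4@[11:14]
pos 15 'b': at 1 (via fail)
pos 16 'a': at 2
pos 17 'a': at 3
pos 18 'a': at 4
pos 19 'c': at 5  → match P0@[15:19]
pos 20 'a': at 11 (via fail)  → match P2@[18:20]
pos 21 'a': at 9 (via fail)
pos 22 'c': at 10
pos 23 'c': at 16
pos 24 'a': at 17  → match P4@[21:24]
pos 25 'a': at 9 (via fail)
pos 26 'c': at 10
pos 27 'a': at 11  → match P2@[25:27]
pos 28 'c': at 13 (via fail)
pos 29 'c': at 14

All matches (sorted): [[4,3],[4,4],[7,2],[12,0],[14,4],[19,0],[20,2],[24,4],[27,2]]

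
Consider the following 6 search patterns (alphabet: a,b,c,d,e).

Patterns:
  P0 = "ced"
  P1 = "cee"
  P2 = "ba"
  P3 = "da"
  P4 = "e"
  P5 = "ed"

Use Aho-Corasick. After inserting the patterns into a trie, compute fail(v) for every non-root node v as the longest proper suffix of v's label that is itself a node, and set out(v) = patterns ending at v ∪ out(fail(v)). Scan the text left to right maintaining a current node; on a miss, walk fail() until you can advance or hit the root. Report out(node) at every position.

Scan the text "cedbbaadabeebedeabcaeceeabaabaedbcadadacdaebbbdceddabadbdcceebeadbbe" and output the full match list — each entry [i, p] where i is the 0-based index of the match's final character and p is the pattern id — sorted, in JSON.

Construct AC machine:
Trie nodes:
  n0 'ε': b→5 c→1 d→7 e→9
  n1 'c': e→2
  n2 'ce': d→3 e→4
  n3 'ced': ·  ←P0
  n4 'cee': ·  ←P1
  n5 'b': a→6
  n6 'ba': ·  ←P2
  n7 'd': a→8
  n8 'da': ·  ←P3
  n9 'e': d→10  ←P4
  n10 'ed': ·  ←P5

Failure links (BFS by depth):
  fail(1) 'c': from fail(0)=0 chase 'c': 0 ⇒ 0;  out=∅∪out(0)=∅
  fail(5) 'b': from fail(0)=0 chase 'b': 0 ⇒ 0;  out=∅∪out(0)=∅
  fail(7) 'd': from fail(0)=0 chase 'd': 0 ⇒ 0;  out=∅∪out(0)=∅
  fail(9) 'e': from fail(0)=0 chase 'e': 0 ⇒ 0;  out={4}∪out(0)={4}
  fail(2) 'ce': from fail(1)=0 chase 'e': 0 ⇒ 9;  out=∅∪out(9)={4}
  fail(6) 'ba': from fail(5)=0 chase 'a': 0 ⇒ 0;  out={2}∪out(0)={2}
  fail(8) 'da': from fail(7)=0 chase 'a': 0 ⇒ 0;  out={3}∪out(0)={3}
  fail(10) 'ed': from fail(9)=0 chase 'd': 0 ⇒ 7;  out={5}∪out(7)={5}
  fail(3) 'ced': from fail(2)=9 chase 'd': 9 ⇒ 10;  out={0}∪out(10)={0,5}
  fail(4) 'cee': from fail(2)=9 chase 'e': 9→0 ⇒ 9;  out={1}∪out(9)={1,4}

Scan:
[0] read 'c'  n0⇒n1
[1] read 'e'  n1⇒n2  → match P4@[1:1]
[2] read 'd'  n2⇒n3  → match P0@[0:2],P5@[1:2]
[3] read 'b'  n3⇒n5 (via fail)
[4] read 'b'  n5⇒n5 (via fail)
[5] read 'a'  n5⇒n6  → match P2@[4:5]
[6] read 'a'  n6⇒n0 (via fail)
[7] read 'd'  n0⇒n7
[8] read 'a'  n7⇒n8  → match P3@[7:8]
[9] read 'b'  n8⇒n5 (via fail)
[10] read 'e'  n5⇒n9 (via fail)  → match P4@[10:10]
[11] read 'e'  n9⇒n9 (via fail)  → match P4@[11:11]
[12] read 'b'  n9⇒n5 (via fail)
[13] read 'e'  n5⇒n9 (via fail)  → match P4@[13:13]
[14] read 'd'  n9⇒n10  → match P5@[13:14]
[15] read 'e'  n10⇒n9 (via fail)  → match P4@[15:15]
[16] read 'a'  n9⇒n0 (via fail)
[17] read 'b'  n0⇒n5
[18] read 'c'  n5⇒n1 (via fail)
[19] read 'a'  n1⇒n0 (via fail)
[20] read 'e'  n0⇒n9  → match P4@[20:20]
[21] read 'c'  n9⇒n1 (via fail)
[22] read 'e'  n1⇒n2  → match P4@[22:22]
[23] read 'e'  n2⇒n4  → match P1@[21:23],P4@[23:23]
[24] read 'a'  n4⇒n0 (via fail)
[25] read 'b'  n0⇒n5
[26] read 'a'  n5⇒n6  → match P2@[25:26]
[27] read 'a'  n6⇒n0 (via fail)
[28] read 'b'  n0⇒n5
[29] read 'a'  n5⇒n6  → match P2@[28:29]
[30] read 'e'  n6⇒n9 (via fail)  → match P4@[30:30]
[31] read 'd'  n9⇒n10  → match P5@[30:31]
[32] read 'b'  n10⇒n5 (via fail)
[33] read 'c'  n5⇒n1 (via fail)
[34] read 'a'  n1⇒n0 (via fail)
[35] read 'd'  n0⇒n7
[36] read 'a'  n7⇒n8  → match P3@[35:36]
[37] read 'd'  n8⇒n7 (via fail)
[38] read 'a'  n7⇒n8  → match P3@[37:38]
[39] read 'c'  n8⇒n1 (via fail)
[40] read 'd'  n1⇒n7 (via fail)
[41] read 'a'  n7⇒n8  → match P3@[40:41]
[42] read 'e'  n8⇒n9 (via fail)  → match P4@[42:42]
[43] read 'b'  n9⇒n5 (via fail)
[44] read 'b'  n5⇒n5 (via fail)
[45] read 'b'  n5⇒n5 (via fail)
[46] read 'd'  n5⇒n7 (via fail)
[47] read 'c'  n7⇒n1 (via fail)
[48] read 'e'  n1⇒n2  → match P4@[48:48]
[49] read 'd'  n2⇒n3  → match P0@[47:49],P5@[48:49]
[50] read 'd'  n3⇒n7 (via fail)
[51] read 'a'  n7⇒n8  → match P3@[50:51]
[52] read 'b'  n8⇒n5 (via fail)
[53] read 'a'  n5⇒n6  → match P2@[52:53]
[54] read 'd'  n6⇒n7 (via fail)
[55] read 'b'  n7⇒n5 (via fail)
[56] read 'd'  n5⇒n7 (via fail)
[57] read 'c'  n7⇒n1 (via fail)
[58] read 'c'  n1⇒n1 (via fail)
[59] read 'e'  n1⇒n2  → match P4@[59:59]
[60] read 'e'  n2⇒n4  → match P1@[58:60],P4@[60:60]
[61] read 'b'  n4⇒n5 (via fail)
[62] read 'e'  n5⇒n9 (via fail)  → match P4@[62:62]
[63] read 'a'  n9⇒n0 (via fail)
[64] read 'd'  n0⇒n7
[65] read 'b'  n7⇒n5 (via fail)
[66] read 'b'  n5⇒n5 (via fail)
[67] read 'e'  n5⇒n9 (via fail)  → match P4@[67:67]

Matches: [[1,4],[2,0],[2,5],[5,2],[8,3],[10,4],[11,4],[13,4],[14,5],[15,4],[20,4],[22,4],[23,1],[23,4],[26,2],[29,2],[30,4],[31,5],[36,3],[38,3],[41,3],[42,4],[48,4],[49,0],[49,5],[51,3],[53,2],[59,4],[60,1],[60,4],[62,4],[67,4]]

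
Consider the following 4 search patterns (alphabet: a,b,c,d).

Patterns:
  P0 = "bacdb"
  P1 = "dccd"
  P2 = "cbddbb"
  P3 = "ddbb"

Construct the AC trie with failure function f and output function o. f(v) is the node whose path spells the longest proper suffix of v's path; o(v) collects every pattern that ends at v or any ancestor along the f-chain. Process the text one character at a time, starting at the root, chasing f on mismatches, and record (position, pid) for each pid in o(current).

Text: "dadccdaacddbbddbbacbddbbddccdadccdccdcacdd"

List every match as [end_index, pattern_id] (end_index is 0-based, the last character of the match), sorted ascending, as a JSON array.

Build automaton:
Trie (insert patterns):
  0='ε' goto b→1 c→10 d→6
  1='b' goto a→2
  2='ba' goto c→3
  3='bac' goto d→4
  4='bacd' goto b→5
  5='bacdb' goto ·  [P0 ends]
  6='d' goto c→7 d→16
  7='dc' goto c→8
  8='dcc' goto d→9
  9='dccd' goto ·  [P1 ends]
  10='c' goto b→11
  11='cb' goto d→12
  12='cbd' goto d→13
  13='cbdd' goto b→14
  14='cbddb' goto b→15
  15='cbddbb' goto ·  [P2 ends]
  16='dd' goto b→17
  17='ddb' goto b→18
  18='ddbb' goto ·  [P3 ends]

Failure links (BFS by depth):
  fail(1) 'b': from fail(0)=0 chase 'b': 0 ⇒ 0;  out=∅∪out(0)=∅
  fail(6) 'd': from fail(0)=0 chase 'd': 0 ⇒ 0;  out=∅∪out(0)=∅
  fail(10) 'c': from fail(0)=0 chase 'c': 0 ⇒ 0;  out=∅∪out(0)=∅
  fail(2) 'ba': from fail(1)=0 chase 'a': 0 ⇒ 0;  out=∅∪out(0)=∅
  fail(7) 'dc': from fail(6)=0 chase 'c': 0 ⇒ 10;  out=∅∪out(10)=∅
  fail(11) 'cb': from fail(10)=0 chase 'b': 0 ⇒ 1;  out=∅∪out(1)=∅
  fail(16) 'dd': from fail(6)=0 chase 'd': 0 ⇒ 6;  out=∅∪out(6)=∅
  fail(3) 'bac': from fail(2)=0 chase 'c': 0 ⇒ 10;  out=∅∪out(10)=∅
  fail(8) 'dcc': from fail(7)=10 chase 'c': 10→0 ⇒ 10;  out=∅∪out(10)=∅
  fail(12) 'cbd': from fail(11)=1 chase 'd': 1→0 ⇒ 6;  out=∅∪out(6)=∅
  fail(17) 'ddb': from fail(16)=6 chase 'b': 6→0 ⇒ 1;  out=∅∪out(1)=∅
  fail(4) 'bacd': from fail(3)=10 chase 'd': 10→0 ⇒ 6;  out=∅∪out(6)=∅
  fail(9) 'dccd': from fail(8)=10 chase 'd': 10→0 ⇒ 6;  out={1}∪out(6)={1}
  fail(13) 'cbdd': from fail(12)=6 chase 'd': 6 ⇒ 16;  out=∅∪out(16)=∅
  fail(18) 'ddbb': from fail(17)=1 chase 'b': 1→0 ⇒ 1;  out={3}∪out(1)={3}
  fail(5) 'bacdb': from fail(4)=6 chase 'b': 6→0 ⇒ 1;  out={0}∪out(1)={0}
  fail(14) 'cbddb': from fail(13)=16 chase 'b': 16 ⇒ 17;  out=∅∪out(17)=∅
  fail(15) 'cbddbb': from fail(14)=17 chase 'b': 17 ⇒ 18;  out={2}∪out(18)={2,3}

Scan:
i=0 'd': node 0→6
i=1 'a': node 6→0 (via fail)
i=2 'd': node 0→6
i=3 'c': node 6→7
i=4 'c': node 7→8
i=5 'd': node 8→9  ** P1@[2:5]
i=6 'a': node 9→0 (via fail)
i=7 'a': node 0→0
i=8 'c': node 0→10
i=9 'd': node 10→6 (via fail)
i=10 'd': node 6→16
i=11 'b': node 16→17
i=12 'b': node 17→18  ** P3@[9:12]
i=13 'd': node 18→6 (via fail)
i=14 'd': node 6→16
i=15 'b': node 16→17
i=16 'b': node 17→18  ** P3@[13:16]
i=17 'a': node 18→2 (via fail)
i=18 'c': node 2→3
i=19 'b': node 3→11 (via fail)
i=20 'd': node 11→12
i=21 'd': node 12→13
i=22 'b': node 13→14
i=23 'b': node 14→15  ** P2@[18:23],P3@[20:23]
i=24 'd': node 15→6 (via fail)
i=25 'd': node 6→16
i=26 'c': node 16→7 (via fail)
i=27 'c': node 7→8
i=28 'd': node 8→9  ** P1@[25:28]
i=29 'a': node 9→0 (via fail)
i=30 'd': node 0→6
i=31 'c': node 6→7
i=32 'c': node 7→8
i=33 'd': node 8→9  ** P1@[30:33]
i=34 'c': node 9→7 (via fail)
i=35 'c': node 7→8
i=36 'd': node 8→9  ** P1@[33:36]
i=37 'c': node 9→7 (via fail)
i=38 'a': node 7→0 (via fail)
i=39 'c': node 0→10
i=40 'd': node 10→6 (via fail)
i=41 'd': node 6→16

All matches (sorted): [[5,1],[12,3],[16,3],[23,2],[23,3],[28,1],[33,1],[36,1]]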